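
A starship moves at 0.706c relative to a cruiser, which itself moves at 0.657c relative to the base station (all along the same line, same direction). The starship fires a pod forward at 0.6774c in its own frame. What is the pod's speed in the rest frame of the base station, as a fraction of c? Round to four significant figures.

0.9864c

First combine the pod and starship (S''→S'): u₁ = (0.6774 + 0.706)/(1 + 0.6774×0.706) = 1.3834/1.4782444 = 0.93584.
Then combine with the cruiser (S'→S): u = (0.93584 + 0.657)/(1 + 0.93584×0.657) = 1.59284/1.61484688 = 0.98637.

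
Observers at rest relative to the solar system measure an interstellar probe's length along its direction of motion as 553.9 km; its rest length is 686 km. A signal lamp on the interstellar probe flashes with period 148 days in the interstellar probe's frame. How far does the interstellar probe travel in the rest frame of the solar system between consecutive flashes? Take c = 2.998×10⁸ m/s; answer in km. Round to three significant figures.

Length contraction gives γ = L₀/L = 686/553.9 = 1.23849.
β = √(1 − 1/γ²) = 0.58996. Lab-frame period = γτ = 1.23849×148 days = 183.3 days. Distance = βc × γτ = 0.58996 × 2.998×10⁸ m/s × 15837120 s = 2.8011×10^15 m = 2.80×10^12 km.

2.80×10^12 km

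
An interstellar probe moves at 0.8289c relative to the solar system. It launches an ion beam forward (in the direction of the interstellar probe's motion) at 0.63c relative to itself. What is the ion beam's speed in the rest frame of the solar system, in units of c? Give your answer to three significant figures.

0.958c

Relativistic velocity addition: u = (u' + v)/(1 + u'v/c²), with u' = 0.63c and v = 0.8289c.
Numerator: 0.63 + 0.8289 = 1.4589. Denominator: 1 + (0.63)(0.8289) = 1.522207.
u = 1.4589/1.522207 = 0.95841, so the speed is 0.958c.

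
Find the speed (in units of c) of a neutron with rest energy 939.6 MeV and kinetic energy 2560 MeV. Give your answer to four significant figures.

γ = 1 + K/(mc²) = 1 + 2560/939.6 = 3.7246.
β = √(1 − 1/γ²) = √(1 − 0.0720843) = √0.9279157 = 0.9633.

0.9633c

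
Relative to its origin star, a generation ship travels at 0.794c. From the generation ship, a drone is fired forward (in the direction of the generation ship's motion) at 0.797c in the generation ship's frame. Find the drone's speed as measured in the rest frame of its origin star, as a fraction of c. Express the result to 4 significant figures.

Relativistic velocity addition: u = (u' + v)/(1 + u'v/c²), with u' = 0.797c and v = 0.794c.
Numerator: 0.797 + 0.794 = 1.591. Denominator: 1 + (0.797)(0.794) = 1.632818.
u = 1.591/1.632818 = 0.97439, so the speed is 0.9744c.

0.9744c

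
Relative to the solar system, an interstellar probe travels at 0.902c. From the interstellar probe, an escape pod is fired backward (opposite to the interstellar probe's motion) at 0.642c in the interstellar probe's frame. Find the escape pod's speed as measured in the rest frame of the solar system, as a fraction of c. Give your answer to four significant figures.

0.6177c

In units of c, u = (u' + v)/(1 + u'v) with u' = −0.642 and v = 0.902.
Numerator: −0.642 + 0.902 = 0.26. Denominator: 1 + (−0.642)(0.902) = 0.420916.
u = 0.26/0.420916 = 0.6177, so the speed is 0.6177c.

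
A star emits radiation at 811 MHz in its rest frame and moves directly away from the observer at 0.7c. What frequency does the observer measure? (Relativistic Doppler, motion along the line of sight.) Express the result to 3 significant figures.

341 MHz

Relativistic Doppler (source moving away): f_obs = f_src · √((1−β)/(1+β)).
With β = 0.7: factor = √(0.3/1.7) = 0.42008.
f_obs = 811 × 0.42008 = 341 MHz.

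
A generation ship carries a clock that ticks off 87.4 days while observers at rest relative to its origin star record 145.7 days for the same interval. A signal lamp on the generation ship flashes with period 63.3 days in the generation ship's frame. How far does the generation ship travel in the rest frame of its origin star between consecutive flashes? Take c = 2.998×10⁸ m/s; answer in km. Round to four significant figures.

2.187×10^12 km

γ = Δt/Δτ = 145.7/87.4 = 1.66705.
β = √(1 − 1/γ²) = 0.8001. Lab-frame period = γτ = 1.66705×63.3 days = 105.52 days. Distance = βc × γτ = 0.8001 × 2.998×10⁸ m/s × 9116928 s = 2.1869×10^15 m = 2.187×10^12 km.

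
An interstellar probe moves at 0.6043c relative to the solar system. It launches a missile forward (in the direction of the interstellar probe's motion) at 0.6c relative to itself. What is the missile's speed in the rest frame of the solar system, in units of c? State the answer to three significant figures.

0.884c

In units of c, u = (u' + v)/(1 + u'v) with u' = 0.6 and v = 0.6043.
Numerator: 0.6 + 0.6043 = 1.2043. Denominator: 1 + (0.6)(0.6043) = 1.36258.
u = 1.2043/1.36258 = 0.88384, so the speed is 0.884c.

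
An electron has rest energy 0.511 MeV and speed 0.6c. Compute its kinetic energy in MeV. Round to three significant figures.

With β = 0.6, γ = 1/√(1 − 0.6²) = 1/√0.64 = 1.25.
Kinetic energy: K = (γ − 1)mc² = (1.25 − 1) × 0.511 MeV = 0.25 × 0.511 = 0.128 MeV.

0.128 MeV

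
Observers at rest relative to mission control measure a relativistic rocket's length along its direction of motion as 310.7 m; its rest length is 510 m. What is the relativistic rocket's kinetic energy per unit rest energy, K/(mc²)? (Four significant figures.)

From L = L₀/γ: γ = 510/310.7 = 1.64145.
Since K = (γ−1)mc², K/(mc²) = 1.64145 − 1 = 0.6415.

0.6415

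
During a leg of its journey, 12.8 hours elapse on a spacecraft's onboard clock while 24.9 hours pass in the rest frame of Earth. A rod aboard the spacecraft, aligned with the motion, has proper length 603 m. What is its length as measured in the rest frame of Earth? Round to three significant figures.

From Δt = γΔτ: γ = 24.9/12.8 = 1.94531.
The rod contracts by the same γ: 603 m / 1.94531 = 310 m.

310 m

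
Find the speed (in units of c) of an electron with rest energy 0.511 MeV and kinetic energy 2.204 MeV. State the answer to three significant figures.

K = (γ−1)mc², so γ = 1 + 2.204/0.511 = 5.3131.
Then v/c = √(1 − γ⁻²) = √(1 − 0.0354245) = √0.9645755 = 0.982.

0.982c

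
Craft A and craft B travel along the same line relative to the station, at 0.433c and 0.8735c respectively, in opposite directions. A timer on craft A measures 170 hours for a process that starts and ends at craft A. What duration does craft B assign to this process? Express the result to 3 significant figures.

534 hours

The velocity of craft A relative to craft B is (0.433 + 0.8735)c / (1 + 0.433×0.8735) = 0.94796c; relative speed 0.94796c.
At |u| = 0.94796c, γ = (1 − 0.898628)^(−1/2) = 3.1408.
Craft A's interval is proper; time dilation gives Δt_B = γΔτ = 3.1408 × 170 hours = 534 hours.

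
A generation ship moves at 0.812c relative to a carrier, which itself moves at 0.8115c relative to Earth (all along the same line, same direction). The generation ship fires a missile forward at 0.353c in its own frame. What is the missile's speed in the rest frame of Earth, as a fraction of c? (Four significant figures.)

0.9897c

First combine the missile and generation ship (S''→S'): u₁ = (0.353 + 0.812)/(1 + 0.353×0.812) = 1.165/1.286636 = 0.90546.
Then combine with the carrier (S'→S): u = (0.90546 + 0.8115)/(1 + 0.90546×0.8115) = 1.71696/1.73478079 = 0.98973.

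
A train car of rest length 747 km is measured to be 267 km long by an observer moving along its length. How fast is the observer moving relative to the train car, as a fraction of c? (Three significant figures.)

Length contraction gives γ = L₀/L = 747/267 = 2.7978.
β = √(1 − 1/γ²) = √0.872248 = 0.934.

0.934c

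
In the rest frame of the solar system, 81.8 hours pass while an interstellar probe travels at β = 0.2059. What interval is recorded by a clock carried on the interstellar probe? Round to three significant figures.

β² = 0.04239481, so γ = 1/√0.95760519 = 1.0219.
The moving clock records proper time: Δτ = Δt/γ = 81.8/1.0219 = 80.0 hours.

80.0 hours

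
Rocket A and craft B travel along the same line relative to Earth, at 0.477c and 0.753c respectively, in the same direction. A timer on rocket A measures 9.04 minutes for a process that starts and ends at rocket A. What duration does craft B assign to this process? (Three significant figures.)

10.0 minutes

Speed of rocket A in craft B's frame: u = (v_A − v_B)/(1 − v_A v_B/c²) = (0.477 − 0.753)/(1 − 0.477×0.753) = −0.276/0.640819 = −0.4307; |u| = 0.4307c.
γ for this relative speed: γ = 1/√(1 − 0.185502) = 1.108.
The clock on rocket A records proper time, so craft B measures Δt = γΔτ = 1.108 × 9.04 = 10.0 minutes.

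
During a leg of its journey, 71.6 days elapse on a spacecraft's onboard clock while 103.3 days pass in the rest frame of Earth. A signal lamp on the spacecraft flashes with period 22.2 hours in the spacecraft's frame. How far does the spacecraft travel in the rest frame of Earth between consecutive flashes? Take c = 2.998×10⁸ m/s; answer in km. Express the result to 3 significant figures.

γ = Δt/Δτ = 103.3/71.6 = 1.44274.
β = √(1 − 1/γ²) = 0.72082. Lab-frame period = γτ = 1.44274×22.2 hours = 32.029 hours. Distance = βc × γτ = 0.72082 × 2.998×10⁸ m/s × 115304.4 s = 2.4917×10^13 m = 2.49×10^10 km.

2.49×10^10 km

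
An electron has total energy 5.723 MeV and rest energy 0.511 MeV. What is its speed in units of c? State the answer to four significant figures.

0.9960c

γ = E/(mc²) = 5.723/0.511 = 11.2.
β = √(1 − 1/γ²) = √(1 − 0.00797194) = √0.99202806 = 0.9960.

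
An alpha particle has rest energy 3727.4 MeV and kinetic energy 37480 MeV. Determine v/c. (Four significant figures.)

0.9959

γ = 1 + K/(mc²) = 1 + 37480/3727.4 = 11.055.
β = √(1 − 1/γ²) = √(1 − 0.00818243) = √0.99181757 = 0.9959.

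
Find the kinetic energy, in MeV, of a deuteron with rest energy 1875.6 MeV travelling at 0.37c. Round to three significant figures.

γ = 1/√(1 − β²) = 1/√(1 − 0.1369) = 1/√0.8631 = 1/0.929032 = 1.076389.
Kinetic energy: K = (γ − 1)mc² = (1.076389 − 1) × 1875.6 MeV = 0.076389 × 1875.6 = 143 MeV.

143 MeV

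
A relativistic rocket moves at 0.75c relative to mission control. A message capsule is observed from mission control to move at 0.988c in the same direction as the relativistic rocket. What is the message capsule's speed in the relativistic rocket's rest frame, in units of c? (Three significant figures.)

0.919c

Transform to the relativistic rocket's frame: u' = (u − v)/(1 − uv/c²).
u' = (0.988 − 0.75)/(1 − 0.988×0.75) = 0.238/0.259 = 0.91892.
Speed in the relativistic rocket's frame: 0.919c (in the same direction).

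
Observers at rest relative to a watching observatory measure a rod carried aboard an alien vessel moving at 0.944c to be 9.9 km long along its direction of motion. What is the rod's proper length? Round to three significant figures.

30.0 km

γ = 1/√(1 − β²) = 1/√(1 − 0.891136) = 1/√0.108864 = 1/0.329945 = 3.0308.
Proper length: L₀ = γ·L = 3.0308 × 9.9 = 30.0 km.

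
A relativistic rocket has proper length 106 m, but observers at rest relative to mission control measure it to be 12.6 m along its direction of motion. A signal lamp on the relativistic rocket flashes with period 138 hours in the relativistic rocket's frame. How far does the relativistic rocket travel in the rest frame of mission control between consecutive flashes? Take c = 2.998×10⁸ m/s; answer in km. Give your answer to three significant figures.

From L = L₀/γ: γ = 106/12.6 = 8.4127.
β = √(1 − 1/γ²) = 0.99291. Lab-frame period = γτ = 8.4127×138 hours = 1161 hours. Distance = βc × γτ = 0.99291 × 2.998×10⁸ m/s × 4179600 s = 1.2442×10^15 m = 1.24×10^12 km.

1.24×10^12 km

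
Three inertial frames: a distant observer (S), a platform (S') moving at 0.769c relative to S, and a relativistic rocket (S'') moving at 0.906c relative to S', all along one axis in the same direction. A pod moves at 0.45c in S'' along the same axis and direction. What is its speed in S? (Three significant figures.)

0.995c

Compose velocities in two stages. Stage 1 (into S'): u₁ = (0.45+0.906)/(1+0.45×0.906) = 0.96327.
Stage 2 (into S): u = (0.96327+0.769)/(1+0.96327×0.769) = 0.99513, so the speed is 0.995c.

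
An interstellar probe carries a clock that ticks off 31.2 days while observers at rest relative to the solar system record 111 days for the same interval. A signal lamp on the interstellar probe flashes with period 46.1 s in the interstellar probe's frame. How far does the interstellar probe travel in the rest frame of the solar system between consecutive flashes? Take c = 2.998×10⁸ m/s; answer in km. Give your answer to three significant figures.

From Δt = γΔτ: γ = 111/31.2 = 3.55769.
β = √(1 − 1/γ²) = 0.95968. Lab-frame period = γτ = 3.55769×46.1 s = 164.01 s. Distance = βc × γτ = 0.95968 × 2.998×10⁸ m/s × 164.01 s = 4.7188×10^10 m = 4.72×10^7 km.

4.72×10^7 km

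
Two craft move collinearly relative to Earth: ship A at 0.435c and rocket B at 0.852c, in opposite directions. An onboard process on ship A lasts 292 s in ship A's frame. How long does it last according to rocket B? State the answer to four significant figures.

849.0 s

Speed of ship A in rocket B's frame: u = (v_A + v_B)/(1 + v_A v_B/c²) = (0.435 + 0.852)/(1 + 0.435×0.852) = 1.287/1.37062 = 0.93899; |u| = 0.93899c.
γ for this relative speed: γ = 1/√(1 − 0.881702) = 2.9074.
Ship A's interval is proper; time dilation gives Δt_B = γΔτ = 2.9074 × 292 s = 849.0 s.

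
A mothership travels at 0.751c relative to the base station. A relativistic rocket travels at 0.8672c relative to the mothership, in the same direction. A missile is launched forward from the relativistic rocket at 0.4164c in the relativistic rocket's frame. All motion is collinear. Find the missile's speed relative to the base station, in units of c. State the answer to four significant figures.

Apply u = (u'+v)/(1+u'v) twice. Missile in the mothership frame: (0.4164+0.8672)/(1+0.4164·0.8672) = 1.2836/1.36110208 = 0.94306c.
That velocity, transformed to the rest frame of the base station: (0.94306+0.751)/(1+0.94306·0.751) = 1.69406/1.70823806 = 0.9917c.

0.9917c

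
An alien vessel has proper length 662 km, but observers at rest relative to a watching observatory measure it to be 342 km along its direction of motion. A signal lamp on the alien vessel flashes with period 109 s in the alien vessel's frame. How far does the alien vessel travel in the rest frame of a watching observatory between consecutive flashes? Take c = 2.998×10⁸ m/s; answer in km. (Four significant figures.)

5.416×10^7 km

From L = L₀/γ: γ = 662/342 = 1.93567.
β = √(1 − 1/γ²) = 0.85622. Lab-frame period = γτ = 1.93567×109 s = 210.99 s. Distance = βc × γτ = 0.85622 × 2.998×10⁸ m/s × 210.99 s = 5.4160×10^10 m = 5.416×10^7 km.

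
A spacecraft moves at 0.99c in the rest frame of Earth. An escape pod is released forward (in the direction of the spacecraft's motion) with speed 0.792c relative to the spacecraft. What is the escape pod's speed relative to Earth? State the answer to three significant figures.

0.999c

In units of c, u = (u' + v)/(1 + u'v) with u' = 0.792 and v = 0.99.
Numerator: 0.792 + 0.99 = 1.782. Denominator: 1 + (0.792)(0.99) = 1.78408.
u = 1.782/1.78408 = 0.99883, so the speed is 0.999c.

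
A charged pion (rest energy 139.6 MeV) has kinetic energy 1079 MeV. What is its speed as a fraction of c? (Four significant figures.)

K = (γ−1)mc², so γ = 1 + 1079/139.6 = 8.7292.
Then v/c = √(1 − γ⁻²) = √(1 − 0.0131235) = √0.9868765 = 0.9934.

0.9934c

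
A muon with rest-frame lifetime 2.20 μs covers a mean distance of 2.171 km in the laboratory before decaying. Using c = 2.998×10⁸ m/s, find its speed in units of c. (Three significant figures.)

0.957c

Let x = d/(cτ) = 2171 m / (2.998×10⁸ m/s × 2.200×10^-6 s) = 3.2916. Since d = βγcτ, x = βγ = β/√(1−β²).
Solving: β² = x²/(1+x²) = 10.8346/11.8346 = 0.915502, so β = 0.957.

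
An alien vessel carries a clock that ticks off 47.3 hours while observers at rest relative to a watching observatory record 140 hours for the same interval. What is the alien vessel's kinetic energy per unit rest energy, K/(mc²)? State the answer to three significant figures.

γ = Δt/Δτ = 140/47.3 = 2.95983.
Since K = (γ−1)mc², K/(mc²) = 2.95983 − 1 = 1.96.

1.96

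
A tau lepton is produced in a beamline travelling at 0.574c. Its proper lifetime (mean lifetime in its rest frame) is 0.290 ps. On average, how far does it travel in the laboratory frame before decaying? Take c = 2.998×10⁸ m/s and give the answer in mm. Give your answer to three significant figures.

0.0609 mm

β² = 0.329476, so γ = 1/√0.670524 = 1.2212.
Lab-frame lifetime: Δt = γτ = 1.2212 × 0.290 ps = 0.35415 ps.
Distance: d = vΔt = 0.574 × 2.998×10⁸ m/s × 3.5415×10^-13 s = 6.09×10^-5 m = 0.0609 mm.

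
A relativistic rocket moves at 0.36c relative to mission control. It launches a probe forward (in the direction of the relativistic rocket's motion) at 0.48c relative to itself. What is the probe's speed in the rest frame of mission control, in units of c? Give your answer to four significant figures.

0.7162c

Relativistic velocity addition: u = (u' + v)/(1 + u'v/c²), with u' = 0.48c and v = 0.36c.
Numerator: 0.48 + 0.36 = 0.84. Denominator: 1 + (0.48)(0.36) = 1.1728.
u = 0.84/1.1728 = 0.71623, so the speed is 0.7162c.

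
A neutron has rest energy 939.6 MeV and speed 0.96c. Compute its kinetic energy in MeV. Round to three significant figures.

2420 MeV

γ = 1/√(1 − β²) = 1/√(1 − 0.9216) = 1/√0.0784 = 1/0.28 = 3.5714.
Kinetic energy: K = (γ − 1)mc² = (3.5714 − 1) × 939.6 MeV = 2.5714 × 939.6 = 2420 MeV.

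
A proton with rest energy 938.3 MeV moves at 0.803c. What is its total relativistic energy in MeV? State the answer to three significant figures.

γ = 1/√(1 − β²) = 1/√(1 − 0.644809) = 1/√0.355191 = 1/0.595979 = 1.6779.
Total energy: E = γmc² = 1.6779 × 938.3 MeV = 1570 MeV.

1570 MeV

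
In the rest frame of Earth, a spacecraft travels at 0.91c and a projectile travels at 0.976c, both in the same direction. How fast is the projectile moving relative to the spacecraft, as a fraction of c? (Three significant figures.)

Transform to the spacecraft's frame: u' = (u − v)/(1 − uv/c²).
u' = (0.976 − 0.91)/(1 − 0.976×0.91) = 0.066/0.11184 = 0.59013.
Speed in the spacecraft's frame: 0.590c (in the same direction).

0.590c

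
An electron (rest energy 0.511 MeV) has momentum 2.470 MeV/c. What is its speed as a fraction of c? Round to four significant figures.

βγ = pc/(mc²) = 2.470/0.511 = 4.8337.
Since γ² = 1 + (βγ)² = 24.3647, γ = √24.3647 = 4.93606, and β = (βγ)/γ = 4.8337/4.93606 = 0.9793.

0.9793c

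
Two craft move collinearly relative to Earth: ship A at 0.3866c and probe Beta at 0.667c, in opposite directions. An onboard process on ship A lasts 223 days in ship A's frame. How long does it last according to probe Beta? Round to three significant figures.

408 days

The velocity of ship A relative to probe Beta is (0.3866 + 0.667)c / (1 + 0.3866×0.667) = 0.83761c; relative speed 0.83761c.
At |u| = 0.83761c, γ = (1 − 0.701591)^(−1/2) = 1.8306.
The clock on ship A records proper time, so probe Beta measures Δt = γΔτ = 1.8306 × 223 = 408 days.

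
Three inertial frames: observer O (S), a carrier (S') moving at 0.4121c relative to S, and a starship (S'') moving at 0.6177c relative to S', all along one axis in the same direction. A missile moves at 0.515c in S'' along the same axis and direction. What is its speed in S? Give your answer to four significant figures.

Apply u = (u'+v)/(1+u'v) twice. Missile in the carrier frame: (0.515+0.6177)/(1+0.515·0.6177) = 1.1327/1.3181155 = 0.85933c.
That velocity, transformed to the rest frame of observer O: (0.85933+0.4121)/(1+0.85933·0.4121) = 1.27143/1.354129893 = 0.93893c.

0.9389c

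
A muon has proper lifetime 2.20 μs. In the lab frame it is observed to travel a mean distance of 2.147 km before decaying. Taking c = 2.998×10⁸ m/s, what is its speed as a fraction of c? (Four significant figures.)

Lab distance = (lab lifetime)·v = γτ·βc, so βγ = d/(cτ) = 2147/(2.998×10⁸ × 2.200×10^-6) = 3.2552.
With βγ = 3.2552: γ² = 1 + (βγ)² = 11.5963, and β = (βγ)/γ = 3.2552/3.40533 = 0.9559.

0.9559c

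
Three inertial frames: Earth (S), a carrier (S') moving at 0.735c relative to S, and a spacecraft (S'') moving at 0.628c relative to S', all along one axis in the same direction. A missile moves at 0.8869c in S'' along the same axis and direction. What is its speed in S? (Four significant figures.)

0.9958c

First combine the missile and spacecraft (S''→S'): u₁ = (0.8869 + 0.628)/(1 + 0.8869×0.628) = 1.5149/1.5569732 = 0.97298.
Then combine with the carrier (S'→S): u = (0.97298 + 0.735)/(1 + 0.97298×0.735) = 1.70798/1.7151403 = 0.99583.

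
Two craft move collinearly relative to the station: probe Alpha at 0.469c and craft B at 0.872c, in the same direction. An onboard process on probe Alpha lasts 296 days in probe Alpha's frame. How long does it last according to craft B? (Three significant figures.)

The velocity of probe Alpha relative to craft B is (0.469 − 0.872)c / (1 − 0.469×0.872) = −0.68186c; relative speed 0.68186c.
At |u| = 0.68186c, γ = (1 − 0.464933)^(−1/2) = 1.3671.
Probe Alpha's interval is proper; time dilation gives Δt_B = γΔτ = 1.3671 × 296 days = 405 days.

405 days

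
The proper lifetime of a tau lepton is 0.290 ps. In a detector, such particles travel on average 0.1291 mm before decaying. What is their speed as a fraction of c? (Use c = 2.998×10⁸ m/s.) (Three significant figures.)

0.829c

Let x = d/(cτ) = 1.291×10^-4 m / (2.998×10⁸ m/s × 2.900×10^-13 s) = 1.4849. Since d = βγcτ, x = βγ = β/√(1−β²).
Solving: β² = x²/(1+x²) = 2.20493/3.20493 = 0.687981, so β = 0.829.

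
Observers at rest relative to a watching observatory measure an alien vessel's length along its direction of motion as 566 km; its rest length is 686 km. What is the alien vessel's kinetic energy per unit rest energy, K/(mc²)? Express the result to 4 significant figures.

From L = L₀/γ: γ = 686/566 = 1.21201.
Since K = (γ−1)mc², K/(mc²) = 1.21201 − 1 = 0.2120.

0.2120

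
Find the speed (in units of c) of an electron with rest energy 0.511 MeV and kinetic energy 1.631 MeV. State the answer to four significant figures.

0.9711c

γ = 1 + K/(mc²) = 1 + 1.631/0.511 = 4.1918.
β = √(1 − 1/γ²) = √(1 − 0.0569114) = √0.9430886 = 0.9711.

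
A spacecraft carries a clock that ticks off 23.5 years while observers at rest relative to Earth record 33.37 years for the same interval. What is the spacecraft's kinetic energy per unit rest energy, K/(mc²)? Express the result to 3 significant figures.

The time-dilation ratio gives γ = 33.37/23.5 = 1.42.
Since K = (γ−1)mc², K/(mc²) = 1.42 − 1 = 0.420.

0.420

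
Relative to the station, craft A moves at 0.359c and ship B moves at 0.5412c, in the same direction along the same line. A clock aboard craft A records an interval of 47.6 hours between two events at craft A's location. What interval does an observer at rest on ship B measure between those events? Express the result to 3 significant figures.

48.9 hours

The velocity of craft A relative to ship B is (0.359 − 0.5412)c / (1 − 0.359×0.5412) = −0.22614c; relative speed 0.22614c.
At |u| = 0.22614c, γ = (1 − 0.0511393)^(−1/2) = 1.0266.
The clock on craft A records proper time, so ship B measures Δt = γΔτ = 1.0266 × 47.6 = 48.9 hours.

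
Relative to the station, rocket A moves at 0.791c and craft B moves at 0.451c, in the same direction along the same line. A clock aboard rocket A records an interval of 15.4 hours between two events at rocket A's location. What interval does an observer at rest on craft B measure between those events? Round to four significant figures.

18.14 hours

Transform rocket A's velocity into craft B's frame: (0.791 − 0.451)/(1 − 0.791·0.451) = 0.34/0.643259, so the relative speed is 0.52856c.
At |u| = 0.52856c, γ = (1 − 0.279376)^(−1/2) = 1.178.
Rocket A's interval is proper; time dilation gives Δt_B = γΔτ = 1.178 × 15.4 hours = 18.14 hours.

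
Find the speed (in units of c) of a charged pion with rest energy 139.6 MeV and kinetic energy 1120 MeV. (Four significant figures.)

K = (γ−1)mc², so γ = 1 + 1120/139.6 = 9.0229.
Then v/c = √(1 − γ⁻²) = √(1 − 0.0122831) = √0.9877169 = 0.9938.

0.9938c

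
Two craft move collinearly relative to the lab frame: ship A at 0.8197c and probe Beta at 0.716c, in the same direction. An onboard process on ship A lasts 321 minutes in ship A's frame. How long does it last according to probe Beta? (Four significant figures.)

331.6 minutes

The velocity of ship A relative to probe Beta is (0.8197 − 0.716)c / (1 − 0.8197×0.716) = 0.25103c; relative speed 0.25103c.
At |u| = 0.25103c, γ = (1 − 0.0630161)^(−1/2) = 1.0331.
Ship A's interval is proper; time dilation gives Δt_B = γΔτ = 1.0331 × 321 minutes = 331.6 minutes.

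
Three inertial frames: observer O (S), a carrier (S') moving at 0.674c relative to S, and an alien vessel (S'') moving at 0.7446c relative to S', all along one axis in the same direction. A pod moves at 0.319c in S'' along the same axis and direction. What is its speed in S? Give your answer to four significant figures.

0.9710c

First combine the pod and alien vessel (S''→S'): u₁ = (0.319 + 0.7446)/(1 + 0.319×0.7446) = 1.0636/1.2375274 = 0.85946.
Then combine with the carrier (S'→S): u = (0.85946 + 0.674)/(1 + 0.85946×0.674) = 1.53346/1.57927604 = 0.97099.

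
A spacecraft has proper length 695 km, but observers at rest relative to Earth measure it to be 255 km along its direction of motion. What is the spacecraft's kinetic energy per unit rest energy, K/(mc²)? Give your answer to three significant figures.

γ = L₀/L = 695/255 = 2.72549.
K/(mc²) = γ − 1 = 2.72549 − 1 = 1.73.

1.73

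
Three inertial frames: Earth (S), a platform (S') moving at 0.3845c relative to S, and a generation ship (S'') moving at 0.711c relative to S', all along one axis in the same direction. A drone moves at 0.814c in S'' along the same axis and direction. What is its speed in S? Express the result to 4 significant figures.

0.9847c

Compose velocities in two stages. Stage 1 (into S'): u₁ = (0.814+0.711)/(1+0.814×0.711) = 0.96595.
Stage 2 (into S): u = (0.96595+0.3845)/(1+0.96595×0.3845) = 0.98472, so the speed is 0.9847c.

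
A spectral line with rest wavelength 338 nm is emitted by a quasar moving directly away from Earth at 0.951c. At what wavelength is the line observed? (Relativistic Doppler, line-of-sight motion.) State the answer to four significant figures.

Relativistic Doppler for wavelength: λ_obs = λ_src · √((1+β)/(1−β)).
With β = 0.951: factor = √(1.951/0.049) = 6.31.
λ_obs = 338 × 6.31 = 2133 nm.

2133 nm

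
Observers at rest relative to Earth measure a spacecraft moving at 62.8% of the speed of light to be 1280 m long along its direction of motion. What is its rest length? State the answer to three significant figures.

1640 m

β² = 0.394384, so γ = 1/√0.605616 = 1.285.
Proper length: L₀ = γ·L = 1.285 × 1280 = 1640 m.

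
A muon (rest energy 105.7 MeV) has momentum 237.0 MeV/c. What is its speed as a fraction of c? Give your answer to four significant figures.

βγ = pc/(mc²) = 237.0/105.7 = 2.2422.
Since γ² = 1 + (βγ)² = 6.02746, γ = √6.02746 = 2.45509, and β = (βγ)/γ = 2.2422/2.45509 = 0.9133.

0.9133c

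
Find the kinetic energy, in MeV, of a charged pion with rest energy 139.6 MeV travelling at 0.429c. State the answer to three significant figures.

14.9 MeV

γ = 1/√(1 − β²) = 1/√(1 − 0.184041) = 1/√0.815959 = 1/0.903304 = 1.10705.
Kinetic energy: K = (γ − 1)mc² = (1.10705 − 1) × 139.6 MeV = 0.10705 × 139.6 = 14.9 MeV.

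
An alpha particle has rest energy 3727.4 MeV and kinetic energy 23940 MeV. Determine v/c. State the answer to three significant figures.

0.991

K = (γ−1)mc², so γ = 1 + 23940/3727.4 = 7.4227.
Then v/c = √(1 − γ⁻²) = √(1 − 0.01815) = √0.98185 = 0.991.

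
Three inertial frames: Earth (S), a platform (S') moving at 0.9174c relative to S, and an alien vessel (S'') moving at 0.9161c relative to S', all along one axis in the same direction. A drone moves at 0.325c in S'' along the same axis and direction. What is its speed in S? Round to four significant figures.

Apply u = (u'+v)/(1+u'v) twice. Drone in the platform frame: (0.325+0.9161)/(1+0.325·0.9161) = 1.2411/1.2977325 = 0.95636c.
That velocity, transformed to the rest frame of Earth: (0.95636+0.9174)/(1+0.95636·0.9174) = 1.87376/1.877364664 = 0.99808c.

0.9981c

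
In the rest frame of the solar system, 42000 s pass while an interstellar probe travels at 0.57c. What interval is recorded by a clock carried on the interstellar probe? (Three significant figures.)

Lorentz factor: γ = (1 − 0.3249)^(−1/2) = 1.2171.
The interstellar probe's clock runs slow as seen from the solar system, so Δτ = Δt/γ = 42000/1.2171 = 34500 s.

34500 s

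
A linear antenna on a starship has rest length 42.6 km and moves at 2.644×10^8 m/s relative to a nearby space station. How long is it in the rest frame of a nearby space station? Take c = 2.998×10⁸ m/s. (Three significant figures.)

20.1 km

β = v/c = (2.644×10^8 m/s)/(2.998×10⁸ m/s) = 0.881921.
γ = 1/√(1 − β²) = 1/√(1 − 0.7777847) = 1/√0.2222153 = 1/0.471397 = 2.1214.
Length contraction: L = L₀/γ = 42.6/2.1214 = 20.1 km.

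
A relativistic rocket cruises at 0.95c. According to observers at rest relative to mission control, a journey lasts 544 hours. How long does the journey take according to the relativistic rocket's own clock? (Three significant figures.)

170 hours

β² = 0.9025, so γ = 1/√0.0975 = 3.2026.
The moving clock records proper time: Δτ = Δt/γ = 544/3.2026 = 170 hours.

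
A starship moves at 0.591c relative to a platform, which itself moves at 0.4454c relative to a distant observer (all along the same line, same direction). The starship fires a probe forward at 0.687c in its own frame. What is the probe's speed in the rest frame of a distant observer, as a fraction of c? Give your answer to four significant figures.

0.9641c

First combine the probe and starship (S''→S'): u₁ = (0.687 + 0.591)/(1 + 0.687×0.591) = 1.278/1.406017 = 0.90895.
Then combine with the platform (S'→S): u = (0.90895 + 0.4454)/(1 + 0.90895×0.4454) = 1.35435/1.40484633 = 0.96406.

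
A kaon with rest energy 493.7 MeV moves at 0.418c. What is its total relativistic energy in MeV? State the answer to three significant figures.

543 MeV

γ = 1/√(1 − β²) = 1/√(1 − 0.174724) = 1/√0.825276 = 1/0.908447 = 1.1008.
Total energy: E = γmc² = 1.1008 × 493.7 MeV = 543 MeV.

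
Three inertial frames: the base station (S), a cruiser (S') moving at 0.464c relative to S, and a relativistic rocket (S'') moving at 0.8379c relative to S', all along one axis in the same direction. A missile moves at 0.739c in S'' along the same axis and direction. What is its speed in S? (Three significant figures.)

0.990c

Compose velocities in two stages. Stage 1 (into S'): u₁ = (0.739+0.8379)/(1+0.739×0.8379) = 0.97387.
Stage 2 (into S): u = (0.97387+0.464)/(1+0.97387×0.464) = 0.99035, so the speed is 0.990c.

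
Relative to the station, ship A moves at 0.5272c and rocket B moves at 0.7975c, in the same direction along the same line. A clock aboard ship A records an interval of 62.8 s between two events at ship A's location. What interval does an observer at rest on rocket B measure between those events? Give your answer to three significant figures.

71.0 s

Speed of ship A in rocket B's frame: u = (v_A − v_B)/(1 − v_A v_B/c²) = (0.5272 − 0.7975)/(1 − 0.5272×0.7975) = −0.2703/0.579558 = −0.46639; |u| = 0.46639c.
γ for this relative speed: γ = 1/√(1 − 0.21752) = 1.1305.
Ship A's interval is proper; time dilation gives Δt_B = γΔτ = 1.1305 × 62.8 s = 71.0 s.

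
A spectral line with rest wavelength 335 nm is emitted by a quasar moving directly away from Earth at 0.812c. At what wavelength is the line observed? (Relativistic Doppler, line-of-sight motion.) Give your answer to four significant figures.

Relativistic Doppler for wavelength: λ_obs = λ_src · √((1+β)/(1−β)).
With β = 0.812: factor = √(1.812/0.188) = 3.1046.
λ_obs = 335 × 3.1046 = 1040 nm.

1040 nm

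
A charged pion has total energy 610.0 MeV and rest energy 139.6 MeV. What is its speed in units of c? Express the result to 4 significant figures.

0.9735c

γ = E/(mc²) = 610.0/139.6 = 4.3696.
β = √(1 − 1/γ²) = √(1 − 0.0523741) = √0.9476259 = 0.9735.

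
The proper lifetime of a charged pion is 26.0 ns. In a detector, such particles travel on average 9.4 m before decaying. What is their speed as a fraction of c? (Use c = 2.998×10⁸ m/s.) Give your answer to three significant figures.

Let x = d/(cτ) = 9.400 m / (2.998×10⁸ m/s × 2.600×10^-8 s) = 1.2059. Since d = βγcτ, x = βγ = β/√(1−β²).
Solving: β² = x²/(1+x²) = 1.45419/2.45419 = 0.592534, so β = 0.770.

0.770c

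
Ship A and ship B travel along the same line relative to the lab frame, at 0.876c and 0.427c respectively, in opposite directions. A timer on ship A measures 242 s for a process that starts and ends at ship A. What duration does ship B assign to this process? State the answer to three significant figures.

The velocity of ship A relative to ship B is (0.876 + 0.427)c / (1 + 0.876×0.427) = 0.94829c; relative speed 0.94829c.
γ for this relative speed: γ = 1/√(1 − 0.899254) = 3.1505.
The clock on ship A records proper time, so ship B measures Δt = γΔτ = 3.1505 × 242 = 762 s.

762 s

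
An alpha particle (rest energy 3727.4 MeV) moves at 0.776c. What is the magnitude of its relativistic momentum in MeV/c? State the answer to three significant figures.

β² = 0.602176, so γ = 1/√0.397824 = 1.5855.
Momentum: p = γβ·mc = 1.5855 × 0.776 × 3727.4 MeV/c = 4590 MeV/c.

4590 MeV/c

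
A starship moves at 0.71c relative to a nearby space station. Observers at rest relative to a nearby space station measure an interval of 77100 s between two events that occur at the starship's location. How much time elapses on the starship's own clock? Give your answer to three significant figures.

γ = 1/√(1 − β²) = 1/√(1 − 0.5041) = 1/√0.4959 = 1/0.704202 = 1.42.
The starship's clock runs slow as seen from a nearby space station, so Δτ = Δt/γ = 77100/1.42 = 54300 s.

54300 s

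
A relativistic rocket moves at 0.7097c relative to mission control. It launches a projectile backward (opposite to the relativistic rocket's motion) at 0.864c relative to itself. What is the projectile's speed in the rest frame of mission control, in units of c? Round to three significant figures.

0.399c

In units of c, u = (u' + v)/(1 + u'v) with u' = −0.864 and v = 0.7097.
Numerator: −0.864 + 0.7097 = −0.1543. Denominator: 1 + (−0.864)(0.7097) = 0.3868192.
u = −0.1543/0.3868192 = −0.39889, so the speed is 0.399c.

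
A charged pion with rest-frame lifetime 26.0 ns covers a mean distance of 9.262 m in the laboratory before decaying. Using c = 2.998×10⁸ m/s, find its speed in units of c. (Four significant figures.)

d = βγcτ ⇒ βγ = d/(cτ) = 9.262 m / (7.7948 m) = 1.1882.
β = (βγ)/√(1+(βγ)²) = 1.1882/√2.41182 = 0.7651.

0.7651c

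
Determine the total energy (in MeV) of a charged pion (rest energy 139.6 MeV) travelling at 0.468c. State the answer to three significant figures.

β² = 0.219024, so γ = 1/√0.780976 = 1.1316.
Total energy: E = γmc² = 1.1316 × 139.6 MeV = 158 MeV.

158 MeV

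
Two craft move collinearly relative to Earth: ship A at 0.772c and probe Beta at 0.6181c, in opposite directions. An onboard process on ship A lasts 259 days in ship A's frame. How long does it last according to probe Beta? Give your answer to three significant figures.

766 days

Transform ship A's velocity into probe Beta's frame: (0.772 + 0.6181)/(1 + 0.772·0.6181) = 1.3901/1.4771732, so the relative speed is 0.94105c.
γ for this relative speed: γ = 1/√(1 − 0.885575) = 2.9562.
The clock on ship A records proper time, so probe Beta measures Δt = γΔτ = 2.9562 × 259 = 766 days.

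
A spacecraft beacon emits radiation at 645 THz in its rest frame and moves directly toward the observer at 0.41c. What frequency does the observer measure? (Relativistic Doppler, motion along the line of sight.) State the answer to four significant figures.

997.1 THz

Relativistic Doppler (source moving toward): f_obs = f_src · √((1+β)/(1−β)).
With β = 0.41: factor = √(1.41/0.59) = 1.5459.
f_obs = 645 × 1.5459 = 997.1 THz.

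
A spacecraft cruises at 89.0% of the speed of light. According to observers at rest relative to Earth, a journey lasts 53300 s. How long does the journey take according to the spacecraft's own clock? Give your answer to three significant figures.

24300 s

γ = 1/√(1 − β²) = 1/√(1 − 0.7921) = 1/√0.2079 = 1/0.455961 = 2.1932.
The spacecraft's clock runs slow as seen from Earth, so Δτ = Δt/γ = 53300/2.1932 = 24300 s.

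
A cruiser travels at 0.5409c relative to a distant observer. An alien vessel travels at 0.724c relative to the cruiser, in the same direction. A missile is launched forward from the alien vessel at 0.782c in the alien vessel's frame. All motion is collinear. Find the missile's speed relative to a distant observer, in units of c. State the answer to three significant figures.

Apply u = (u'+v)/(1+u'v) twice. Missile in the cruiser frame: (0.782+0.724)/(1+0.782·0.724) = 1.506/1.566168 = 0.96158c.
That velocity, transformed to the rest frame of a distant observer: (0.96158+0.5409)/(1+0.96158·0.5409) = 1.50248/1.520118622 = 0.9884c.

0.988c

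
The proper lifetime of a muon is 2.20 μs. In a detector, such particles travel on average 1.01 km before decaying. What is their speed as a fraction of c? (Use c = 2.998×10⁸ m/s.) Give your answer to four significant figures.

d = βγcτ ⇒ βγ = d/(cτ) = 1010 m / (659.56 m) = 1.5313.
β = (βγ)/√(1+(βγ)²) = 1.5313/√3.34488 = 0.8373.

0.8373c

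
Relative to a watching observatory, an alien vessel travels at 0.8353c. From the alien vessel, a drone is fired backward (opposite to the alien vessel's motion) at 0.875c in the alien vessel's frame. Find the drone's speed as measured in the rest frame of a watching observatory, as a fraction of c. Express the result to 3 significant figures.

0.148c

Relativistic velocity addition: u = (u' + v)/(1 + u'v/c²), with u' = −0.875c and v = 0.8353c.
Numerator: −0.875 + 0.8353 = −0.0397. Denominator: 1 + (−0.875)(0.8353) = 0.2691125.
u = −0.0397/0.2691125 = −0.14752, so the speed is 0.148c.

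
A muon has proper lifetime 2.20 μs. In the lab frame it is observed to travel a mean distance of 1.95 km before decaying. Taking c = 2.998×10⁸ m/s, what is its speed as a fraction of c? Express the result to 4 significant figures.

0.9473c

Let x = d/(cτ) = 1950 m / (2.998×10⁸ m/s × 2.200×10^-6 s) = 2.9565. Since d = βγcτ, x = βγ = β/√(1−β²).
Solving: β² = x²/(1+x²) = 8.74089/9.74089 = 0.89734, so β = 0.9473.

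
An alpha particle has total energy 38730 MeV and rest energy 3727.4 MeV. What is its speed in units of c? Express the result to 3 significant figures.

Total energy E = γmc² gives γ = 38730/3727.4 = 10.391.
Hence β = √(1 − 1/γ²) = √(1 − 0.00926158) = √0.99073842 = 0.995.

0.995c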